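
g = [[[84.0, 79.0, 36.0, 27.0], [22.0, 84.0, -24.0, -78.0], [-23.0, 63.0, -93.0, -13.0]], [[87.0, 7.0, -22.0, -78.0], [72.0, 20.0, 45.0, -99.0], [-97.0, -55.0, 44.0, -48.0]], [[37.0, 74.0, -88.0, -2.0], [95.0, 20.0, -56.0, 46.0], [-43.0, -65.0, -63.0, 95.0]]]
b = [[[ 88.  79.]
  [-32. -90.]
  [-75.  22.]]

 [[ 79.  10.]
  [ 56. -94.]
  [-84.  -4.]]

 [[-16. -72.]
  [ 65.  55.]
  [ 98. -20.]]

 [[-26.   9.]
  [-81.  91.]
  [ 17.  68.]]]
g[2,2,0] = -43.0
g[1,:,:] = [[87.0, 7.0, -22.0, -78.0], [72.0, 20.0, 45.0, -99.0], [-97.0, -55.0, 44.0, -48.0]]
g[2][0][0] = 37.0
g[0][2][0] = -23.0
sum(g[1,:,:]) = -124.0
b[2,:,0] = [-16.0, 65.0, 98.0]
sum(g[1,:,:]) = -124.0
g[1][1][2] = 45.0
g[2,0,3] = -2.0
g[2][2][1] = -65.0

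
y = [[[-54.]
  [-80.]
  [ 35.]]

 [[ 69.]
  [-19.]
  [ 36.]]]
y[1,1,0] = -19.0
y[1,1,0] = -19.0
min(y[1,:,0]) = -19.0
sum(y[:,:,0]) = -13.0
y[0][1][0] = -80.0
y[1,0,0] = 69.0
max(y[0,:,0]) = 35.0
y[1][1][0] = -19.0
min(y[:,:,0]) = -80.0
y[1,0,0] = 69.0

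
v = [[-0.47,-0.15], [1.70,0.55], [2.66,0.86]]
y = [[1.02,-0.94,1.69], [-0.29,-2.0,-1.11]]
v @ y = [[-0.44,  0.74,  -0.63], [1.57,  -2.7,  2.26], [2.46,  -4.22,  3.54]]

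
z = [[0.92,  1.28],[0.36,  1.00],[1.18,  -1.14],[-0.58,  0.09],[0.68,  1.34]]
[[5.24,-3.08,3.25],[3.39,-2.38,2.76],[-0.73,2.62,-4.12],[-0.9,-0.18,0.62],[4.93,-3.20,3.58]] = z@ [[1.97, -0.06, -0.61],[2.68, -2.36, 2.98]]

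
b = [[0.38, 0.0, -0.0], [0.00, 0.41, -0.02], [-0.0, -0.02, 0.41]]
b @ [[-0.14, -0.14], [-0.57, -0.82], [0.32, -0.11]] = [[-0.05, -0.05],  [-0.24, -0.33],  [0.14, -0.03]]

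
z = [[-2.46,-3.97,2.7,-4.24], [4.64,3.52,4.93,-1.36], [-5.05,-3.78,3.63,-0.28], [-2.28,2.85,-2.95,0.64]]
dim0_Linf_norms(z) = [5.05, 3.97, 4.93, 4.24]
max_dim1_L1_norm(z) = 14.45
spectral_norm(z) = 9.93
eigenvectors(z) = [[(-0.58+0j), (0.09+0.4j), 0.09-0.40j, -0.45+0.00j], [0.39+0.00j, (0.64+0j), (0.64-0j), 0.59+0.00j], [-0.22+0.00j, (-0.23+0.43j), (-0.23-0.43j), 0.53+0.00j], [-0.69+0.00j, -0.19-0.38j, (-0.19+0.38j), (0.41+0j)]]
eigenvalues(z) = [(-3.82+0j), (2.84+7.03j), (2.84-7.03j), (3.46+0j)]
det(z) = -761.77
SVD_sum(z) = [[-3.85, -4.07, 1.66, -1.42], [2.35, 2.48, -1.01, 0.87], [-4.39, -4.64, 1.9, -1.62], [0.92, 0.97, -0.40, 0.34]] + [[1.14, 0.03, 2.01, -0.84], [3.11, 0.09, 5.47, -2.28], [0.31, 0.01, 0.54, -0.23], [-1.69, -0.05, -2.98, 1.24]] + [[0.75, -0.77, -0.66, -0.59], [-0.65, 0.67, 0.57, 0.51], [-1.2, 1.23, 1.05, 0.94], [-0.91, 0.94, 0.80, 0.71]] + [[-0.50, 0.84, -0.31, -1.39], [-0.16, 0.27, -0.1, -0.45], [0.23, -0.38, 0.14, 0.63], [-0.60, 0.99, -0.37, -1.66]]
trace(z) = 5.33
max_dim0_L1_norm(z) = 14.43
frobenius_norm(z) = 13.51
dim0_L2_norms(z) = [7.63, 7.11, 7.31, 4.51]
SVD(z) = [[-0.6, -0.31, 0.42, 0.61],[0.37, -0.83, -0.36, 0.20],[-0.69, -0.08, -0.66, -0.27],[0.14, 0.45, -0.5, 0.72]] @ diag([9.934682571458524, 8.038598005594974, 3.342794257112737, 2.8535155271028145]) @ [[0.64, 0.68, -0.28, 0.24], [-0.46, -0.01, -0.82, 0.34], [0.54, -0.55, -0.47, -0.42], [-0.29, 0.48, -0.18, -0.81]]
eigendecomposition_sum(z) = [[-1.85+0.00j, -0.24+0.00j, (0.11+0j), (-1.82+0j)], [1.24-0.00j, (0.16-0j), -0.07-0.00j, 1.22-0.00j], [(-0.71+0j), (-0.09+0j), 0.04+0.00j, (-0.7+0j)], [(-2.2+0j), -0.28+0.00j, 0.13+0.00j, (-2.17+0j)]] + [[-0.64+1.57j, (-1.53+1.16j), (1.88+0.72j), -0.92-0.90j], [(2.15+1.51j), (1.23+2.71j), (1.74-2.58j), (-1.67+1.08j)], [(-1.77+0.9j), -2.24-0.13j, (1.11+2.07j), (-0.13-1.5j)], [(0.27-1.74j), (1.26-1.54j), -2.07-0.28j, (1.14+0.68j)]] + [[(-0.64-1.57j), -1.53-1.16j, (1.88-0.72j), (-0.92+0.9j)], [2.15-1.51j, (1.23-2.71j), (1.74+2.58j), (-1.67-1.08j)], [-1.77-0.90j, -2.24+0.13j, 1.11-2.07j, (-0.13+1.5j)], [(0.27+1.74j), 1.26+1.54j, (-2.07+0.28j), (1.14-0.68j)]] + [[(0.68+0j), -0.68-0.00j, -1.16+0.00j, (-0.58-0j)], [-0.90-0.00j, 0.90+0.00j, (1.53-0j), (0.76+0j)], [-0.80-0.00j, 0.80+0.00j, 1.36-0.00j, (0.68+0j)], [(-0.62-0j), (0.62+0j), 1.05-0.00j, 0.53+0.00j]]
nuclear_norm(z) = 24.17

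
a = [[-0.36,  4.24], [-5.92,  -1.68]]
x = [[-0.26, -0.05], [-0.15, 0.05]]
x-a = [[0.10, -4.29], [5.77, 1.73]]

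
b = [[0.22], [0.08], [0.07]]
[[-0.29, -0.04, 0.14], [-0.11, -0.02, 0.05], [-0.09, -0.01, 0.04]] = b @ [[-1.33, -0.2, 0.64]]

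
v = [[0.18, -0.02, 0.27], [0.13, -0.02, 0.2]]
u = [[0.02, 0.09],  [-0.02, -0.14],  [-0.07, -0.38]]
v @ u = [[-0.01, -0.08], [-0.01, -0.06]]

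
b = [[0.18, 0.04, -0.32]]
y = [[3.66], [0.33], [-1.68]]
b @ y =[[1.21]]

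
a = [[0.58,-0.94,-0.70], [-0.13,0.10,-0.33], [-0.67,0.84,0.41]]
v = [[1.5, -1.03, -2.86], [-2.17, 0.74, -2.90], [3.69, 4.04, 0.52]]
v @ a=[[2.92, -3.92, -1.88], [0.59, -0.32, 0.09], [1.27, -2.63, -3.70]]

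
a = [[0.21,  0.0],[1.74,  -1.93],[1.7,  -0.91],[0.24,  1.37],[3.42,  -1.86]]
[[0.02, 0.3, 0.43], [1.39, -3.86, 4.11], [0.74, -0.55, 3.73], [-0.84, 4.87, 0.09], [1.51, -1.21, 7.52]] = a @ [[0.1, 1.44, 2.04], [-0.63, 3.30, -0.29]]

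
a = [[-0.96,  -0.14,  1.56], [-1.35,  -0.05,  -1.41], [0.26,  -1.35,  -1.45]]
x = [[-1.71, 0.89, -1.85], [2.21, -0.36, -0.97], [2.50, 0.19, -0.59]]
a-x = [[0.75,-1.03,3.41], [-3.56,0.31,-0.44], [-2.24,-1.54,-0.86]]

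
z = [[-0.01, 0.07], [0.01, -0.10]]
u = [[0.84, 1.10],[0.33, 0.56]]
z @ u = [[0.01, 0.03], [-0.02, -0.05]]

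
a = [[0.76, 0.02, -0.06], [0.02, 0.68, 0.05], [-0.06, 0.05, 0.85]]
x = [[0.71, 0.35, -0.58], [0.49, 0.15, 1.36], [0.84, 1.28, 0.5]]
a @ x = [[0.5, 0.19, -0.44], [0.39, 0.17, 0.94], [0.7, 1.07, 0.53]]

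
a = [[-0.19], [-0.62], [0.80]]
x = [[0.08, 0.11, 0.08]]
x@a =[[-0.02]]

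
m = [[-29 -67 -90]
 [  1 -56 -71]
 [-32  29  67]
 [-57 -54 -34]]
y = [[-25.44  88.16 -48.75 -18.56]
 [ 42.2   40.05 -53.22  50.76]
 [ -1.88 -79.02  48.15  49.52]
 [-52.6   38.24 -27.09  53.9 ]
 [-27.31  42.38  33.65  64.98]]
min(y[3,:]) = -52.6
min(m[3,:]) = -57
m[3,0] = -57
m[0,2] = -90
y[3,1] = 38.24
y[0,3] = -18.56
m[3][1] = -54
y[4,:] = [-27.31, 42.38, 33.65, 64.98]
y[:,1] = [88.16, 40.05, -79.02, 38.24, 42.38]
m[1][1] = -56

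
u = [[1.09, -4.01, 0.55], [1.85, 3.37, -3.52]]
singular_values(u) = [6.05, 2.85]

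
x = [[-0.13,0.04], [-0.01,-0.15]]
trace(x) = -0.28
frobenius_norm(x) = 0.20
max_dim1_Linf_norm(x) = 0.15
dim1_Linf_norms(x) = [0.13, 0.15]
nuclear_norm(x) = 0.28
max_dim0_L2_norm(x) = 0.16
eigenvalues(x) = [(-0.14+0.02j), (-0.14-0.02j)]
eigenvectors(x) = [[(0.89+0j), (0.89-0j)],  [-0.22+0.39j, -0.22-0.39j]]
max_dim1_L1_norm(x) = 0.17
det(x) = 0.02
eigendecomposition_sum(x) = [[-0.06+0.05j, 0.02+0.16j], [(-0-0.04j), -0.08-0.03j]] + [[-0.06-0.05j, 0.02-0.16j], [(-0+0.04j), (-0.08+0.03j)]]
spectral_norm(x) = 0.16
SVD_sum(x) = [[-0.03, 0.08], [0.05, -0.12]] + [[-0.10, -0.04], [-0.06, -0.03]]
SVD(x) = [[-0.55, 0.84], [0.84, 0.55]] @ diag([0.1602423829105989, 0.12418687015595897]) @ [[0.39, -0.92], [-0.92, -0.39]]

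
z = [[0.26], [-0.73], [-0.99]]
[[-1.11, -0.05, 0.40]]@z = [[-0.65]]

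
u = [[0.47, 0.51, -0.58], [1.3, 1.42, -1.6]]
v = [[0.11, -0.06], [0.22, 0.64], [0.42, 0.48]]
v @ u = [[-0.03,-0.03,0.03], [0.94,1.02,-1.15], [0.82,0.9,-1.01]]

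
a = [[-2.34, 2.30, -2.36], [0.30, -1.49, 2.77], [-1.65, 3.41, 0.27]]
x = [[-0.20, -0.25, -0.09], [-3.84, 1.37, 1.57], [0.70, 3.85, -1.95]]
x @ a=[[0.54, -0.39, -0.24], [6.81, -5.52, 13.28], [2.73, -10.78, 8.49]]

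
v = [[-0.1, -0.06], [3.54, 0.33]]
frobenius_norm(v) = 3.56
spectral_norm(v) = 3.56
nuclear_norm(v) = 3.61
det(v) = 0.18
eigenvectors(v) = [[(0.06-0.11j), 0.06+0.11j], [(-0.99+0j), (-0.99-0j)]]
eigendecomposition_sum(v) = [[(-0.05+0.23j), (-0.03+0.01j)], [1.77-0.50j, 0.17+0.17j]] + [[(-0.05-0.23j), (-0.03-0.01j)], [1.77+0.50j, 0.17-0.17j]]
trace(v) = 0.23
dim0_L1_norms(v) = [3.64, 0.39]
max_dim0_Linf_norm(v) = 3.54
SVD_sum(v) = [[-0.1, -0.01], [3.54, 0.33]] + [[0.0, -0.05], [0.00, -0.00]]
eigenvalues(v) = [(0.12+0.41j), (0.12-0.41j)]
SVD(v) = [[-0.03, 1.0], [1.0, 0.03]] @ diag([3.5569025984341542, 0.05043714159588657]) @ [[1.00, 0.09], [0.09, -1.0]]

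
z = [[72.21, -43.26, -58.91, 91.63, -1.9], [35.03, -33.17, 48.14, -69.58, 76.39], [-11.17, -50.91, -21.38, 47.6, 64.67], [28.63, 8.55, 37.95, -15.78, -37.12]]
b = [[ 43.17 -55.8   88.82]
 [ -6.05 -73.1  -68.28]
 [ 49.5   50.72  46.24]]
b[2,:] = [49.5, 50.72, 46.24]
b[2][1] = 50.72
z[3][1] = 8.55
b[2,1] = 50.72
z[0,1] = -43.26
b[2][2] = 46.24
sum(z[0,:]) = 59.769999999999996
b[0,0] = 43.17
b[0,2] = 88.82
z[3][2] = 37.95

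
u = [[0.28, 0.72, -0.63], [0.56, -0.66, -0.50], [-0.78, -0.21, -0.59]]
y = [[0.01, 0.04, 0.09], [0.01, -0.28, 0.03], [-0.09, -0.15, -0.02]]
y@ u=[[-0.04, -0.04, -0.08], [-0.18, 0.19, 0.12], [-0.09, 0.04, 0.14]]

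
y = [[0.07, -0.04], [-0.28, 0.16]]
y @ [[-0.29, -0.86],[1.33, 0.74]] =[[-0.07,-0.09],[0.29,0.36]]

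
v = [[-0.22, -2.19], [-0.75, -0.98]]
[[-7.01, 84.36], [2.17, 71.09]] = v@[[-8.15,-51.17], [4.02,-33.38]]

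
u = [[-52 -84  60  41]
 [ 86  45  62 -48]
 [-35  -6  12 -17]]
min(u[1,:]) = -48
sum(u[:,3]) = -24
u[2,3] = -17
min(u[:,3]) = -48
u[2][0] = -35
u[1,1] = 45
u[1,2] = 62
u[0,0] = -52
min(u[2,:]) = -35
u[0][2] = 60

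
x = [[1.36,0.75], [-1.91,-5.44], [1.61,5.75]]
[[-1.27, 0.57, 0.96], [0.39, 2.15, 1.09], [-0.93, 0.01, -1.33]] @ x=[[-1.27, 1.47], [-1.82, -5.14], [-3.43, -8.40]]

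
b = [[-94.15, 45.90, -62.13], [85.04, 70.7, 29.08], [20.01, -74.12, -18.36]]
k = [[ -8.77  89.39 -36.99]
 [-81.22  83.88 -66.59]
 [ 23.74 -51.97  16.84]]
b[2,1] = -74.12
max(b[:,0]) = 85.04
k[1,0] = -81.22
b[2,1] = -74.12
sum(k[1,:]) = -63.93000000000001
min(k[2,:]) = -51.97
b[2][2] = -18.36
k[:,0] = [-8.77, -81.22, 23.74]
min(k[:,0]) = -81.22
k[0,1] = 89.39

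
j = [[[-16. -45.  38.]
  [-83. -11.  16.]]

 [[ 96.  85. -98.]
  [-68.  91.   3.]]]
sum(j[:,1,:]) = -52.0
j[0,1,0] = -83.0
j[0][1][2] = 16.0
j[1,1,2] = 3.0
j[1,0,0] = 96.0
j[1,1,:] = [-68.0, 91.0, 3.0]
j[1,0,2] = -98.0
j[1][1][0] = -68.0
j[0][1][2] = 16.0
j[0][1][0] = -83.0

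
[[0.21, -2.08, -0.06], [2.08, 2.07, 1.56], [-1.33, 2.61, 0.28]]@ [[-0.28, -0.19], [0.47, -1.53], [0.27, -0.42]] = [[-1.05, 3.17], [0.81, -4.22], [1.67, -3.86]]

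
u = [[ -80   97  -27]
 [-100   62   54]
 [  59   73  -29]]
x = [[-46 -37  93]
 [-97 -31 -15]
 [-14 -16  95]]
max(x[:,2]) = 95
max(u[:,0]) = 59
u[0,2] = -27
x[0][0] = -46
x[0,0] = -46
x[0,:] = [-46, -37, 93]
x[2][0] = -14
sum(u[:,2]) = -2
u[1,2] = 54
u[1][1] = 62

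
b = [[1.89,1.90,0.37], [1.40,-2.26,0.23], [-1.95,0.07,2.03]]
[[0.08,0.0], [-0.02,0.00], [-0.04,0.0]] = b @ [[0.02, -0.00], [0.02, -0.00], [-0.00, 0.0]]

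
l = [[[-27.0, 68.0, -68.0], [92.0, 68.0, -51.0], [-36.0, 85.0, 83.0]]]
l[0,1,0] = 92.0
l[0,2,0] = -36.0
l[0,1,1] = 68.0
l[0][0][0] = -27.0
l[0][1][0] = 92.0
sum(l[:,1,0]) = 92.0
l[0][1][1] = 68.0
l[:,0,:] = [[-27.0, 68.0, -68.0]]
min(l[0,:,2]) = -68.0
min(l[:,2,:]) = -36.0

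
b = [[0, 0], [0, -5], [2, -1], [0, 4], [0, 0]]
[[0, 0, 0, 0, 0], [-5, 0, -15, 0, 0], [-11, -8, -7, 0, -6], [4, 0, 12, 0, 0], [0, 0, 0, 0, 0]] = b@ [[-5, -4, -2, 0, -3], [1, 0, 3, 0, 0]]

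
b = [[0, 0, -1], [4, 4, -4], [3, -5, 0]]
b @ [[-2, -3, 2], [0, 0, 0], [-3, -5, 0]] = [[3, 5, 0], [4, 8, 8], [-6, -9, 6]]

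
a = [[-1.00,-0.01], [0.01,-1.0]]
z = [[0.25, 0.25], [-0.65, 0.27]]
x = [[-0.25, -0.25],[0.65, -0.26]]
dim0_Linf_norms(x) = [0.65, 0.26]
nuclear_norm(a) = 2.00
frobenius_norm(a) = 1.41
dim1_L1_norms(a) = [1.01, 1.01]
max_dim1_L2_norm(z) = 0.7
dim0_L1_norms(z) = [0.9, 0.52]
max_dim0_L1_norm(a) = 1.01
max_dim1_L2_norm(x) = 0.7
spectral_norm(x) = 0.72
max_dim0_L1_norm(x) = 0.9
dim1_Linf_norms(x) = [0.25, 0.65]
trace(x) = -0.51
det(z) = 0.23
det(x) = 0.23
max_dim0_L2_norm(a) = 1.0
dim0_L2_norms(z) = [0.7, 0.37]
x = z @ a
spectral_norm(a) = 1.00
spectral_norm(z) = 0.72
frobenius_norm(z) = 0.79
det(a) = 1.00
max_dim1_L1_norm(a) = 1.01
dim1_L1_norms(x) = [0.5, 0.91]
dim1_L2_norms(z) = [0.35, 0.7]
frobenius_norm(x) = 0.78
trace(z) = 0.52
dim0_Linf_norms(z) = [0.65, 0.27]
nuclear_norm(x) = 1.03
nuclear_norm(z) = 1.04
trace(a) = -2.00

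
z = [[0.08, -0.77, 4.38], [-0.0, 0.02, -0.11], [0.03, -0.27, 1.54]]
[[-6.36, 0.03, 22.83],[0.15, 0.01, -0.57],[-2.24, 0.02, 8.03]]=z@[[-6.68, 4.02, -1.15], [5.86, 0.15, 1.91], [-0.3, -0.04, 5.57]]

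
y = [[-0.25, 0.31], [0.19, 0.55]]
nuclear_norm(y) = 0.94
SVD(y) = [[0.45, 0.89], [0.89, -0.45]] @ diag([0.6332540008168653, 0.31014411238879513]) @ [[0.09, 1.0], [-1.00, 0.09]]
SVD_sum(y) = [[0.03, 0.29], [0.05, 0.56]] + [[-0.28, 0.02], [0.14, -0.01]]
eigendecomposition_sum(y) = [[-0.29, 0.11], [0.06, -0.02]] + [[0.04,0.2], [0.13,0.57]]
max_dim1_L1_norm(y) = 0.74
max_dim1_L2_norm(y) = 0.58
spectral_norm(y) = 0.63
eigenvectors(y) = [[-0.98, -0.34], [0.21, -0.94]]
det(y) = -0.20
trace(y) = 0.30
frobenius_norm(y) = 0.71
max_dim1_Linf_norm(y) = 0.55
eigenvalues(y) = [-0.32, 0.62]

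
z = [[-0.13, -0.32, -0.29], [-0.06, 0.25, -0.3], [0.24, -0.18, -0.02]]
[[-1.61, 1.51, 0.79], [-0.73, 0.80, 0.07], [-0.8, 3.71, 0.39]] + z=[[-1.74, 1.19, 0.50], [-0.79, 1.05, -0.23], [-0.56, 3.53, 0.37]]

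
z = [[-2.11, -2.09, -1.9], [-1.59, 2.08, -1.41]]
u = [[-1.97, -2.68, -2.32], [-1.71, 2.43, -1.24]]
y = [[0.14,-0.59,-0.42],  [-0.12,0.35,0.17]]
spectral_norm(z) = 3.62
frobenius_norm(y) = 0.84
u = y + z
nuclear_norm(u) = 7.27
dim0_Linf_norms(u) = [1.97, 2.68, 2.32]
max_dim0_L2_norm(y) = 0.69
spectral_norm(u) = 4.06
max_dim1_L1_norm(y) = 1.15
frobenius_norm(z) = 4.61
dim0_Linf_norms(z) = [2.11, 2.09, 1.9]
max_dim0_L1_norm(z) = 4.17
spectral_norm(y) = 0.84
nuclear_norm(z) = 6.48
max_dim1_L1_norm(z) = 6.1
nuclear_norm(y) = 0.91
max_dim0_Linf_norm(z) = 2.11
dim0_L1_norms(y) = [0.26, 0.94, 0.59]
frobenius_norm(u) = 5.18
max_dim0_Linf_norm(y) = 0.59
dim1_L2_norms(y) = [0.74, 0.41]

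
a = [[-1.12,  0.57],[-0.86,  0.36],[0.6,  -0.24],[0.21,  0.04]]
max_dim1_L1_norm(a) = 1.69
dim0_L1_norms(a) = [2.79, 1.21]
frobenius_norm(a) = 1.71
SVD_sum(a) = [[-1.14,0.52],[-0.85,0.39],[0.59,-0.27],[0.16,-0.07]] + [[0.02, 0.05], [-0.01, -0.03], [0.01, 0.03], [0.05, 0.11]]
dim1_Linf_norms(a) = [1.12, 0.86, 0.6, 0.21]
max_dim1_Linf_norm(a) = 1.12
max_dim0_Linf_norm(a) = 1.12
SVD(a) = [[-0.74, 0.38], [-0.55, -0.21], [0.38, 0.22], [0.10, 0.87]] @ diag([1.7005417165577403, 0.1412723265429372]) @ [[0.91, -0.41], [0.41, 0.91]]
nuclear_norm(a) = 1.84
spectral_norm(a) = 1.70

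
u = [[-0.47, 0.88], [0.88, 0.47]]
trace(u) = 0.00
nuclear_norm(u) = 2.00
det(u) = -1.00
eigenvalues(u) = [-1.0, 1.0]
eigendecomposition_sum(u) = [[-0.73, 0.44], [0.44, -0.26]] + [[0.26, 0.44], [0.44, 0.73]]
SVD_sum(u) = [[-0.47,0.00],[0.88,0.00]] + [[0.00, 0.88], [0.0, 0.47]]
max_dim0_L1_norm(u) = 1.35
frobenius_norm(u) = 1.41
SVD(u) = [[-0.47, 0.88], [0.88, 0.47]] @ diag([0.9976472322419383, 0.9976472322419383]) @ [[1.00, 0.0], [0.0, 1.0]]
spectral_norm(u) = 1.00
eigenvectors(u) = [[-0.86, -0.51], [0.51, -0.86]]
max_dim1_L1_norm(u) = 1.35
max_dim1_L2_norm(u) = 1.0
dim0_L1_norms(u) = [1.35, 1.35]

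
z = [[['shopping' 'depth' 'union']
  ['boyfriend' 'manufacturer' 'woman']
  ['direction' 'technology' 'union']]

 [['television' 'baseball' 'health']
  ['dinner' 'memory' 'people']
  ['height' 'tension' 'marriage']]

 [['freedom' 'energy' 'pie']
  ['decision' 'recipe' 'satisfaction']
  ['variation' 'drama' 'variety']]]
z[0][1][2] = 'woman'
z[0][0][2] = 'union'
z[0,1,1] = 'manufacturer'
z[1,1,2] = 'people'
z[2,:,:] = [['freedom', 'energy', 'pie'], ['decision', 'recipe', 'satisfaction'], ['variation', 'drama', 'variety']]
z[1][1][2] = 'people'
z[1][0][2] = 'health'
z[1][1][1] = 'memory'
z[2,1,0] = 'decision'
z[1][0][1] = 'baseball'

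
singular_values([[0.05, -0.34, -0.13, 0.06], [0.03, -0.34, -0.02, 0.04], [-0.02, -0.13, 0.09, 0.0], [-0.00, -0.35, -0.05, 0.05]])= [0.62, 0.14, 0.03, 0.0]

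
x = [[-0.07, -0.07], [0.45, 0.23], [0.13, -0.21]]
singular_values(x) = [0.51, 0.25]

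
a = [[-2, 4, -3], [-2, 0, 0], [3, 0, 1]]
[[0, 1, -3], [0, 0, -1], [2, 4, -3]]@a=[[-11, 0, -3], [-3, 0, -1], [-21, 8, -9]]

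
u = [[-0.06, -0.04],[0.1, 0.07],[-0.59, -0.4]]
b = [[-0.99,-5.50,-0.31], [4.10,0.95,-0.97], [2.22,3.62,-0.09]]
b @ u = [[-0.31, -0.22], [0.42, 0.29], [0.28, 0.2]]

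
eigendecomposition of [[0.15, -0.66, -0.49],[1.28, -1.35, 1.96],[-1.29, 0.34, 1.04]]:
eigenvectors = [[0.30+0.29j, (0.3-0.29j), (-0.4+0j)], [(0.89+0j), (0.89-0j), 0.36+0.00j], [(-0.03+0.18j), -0.03-0.18j, 0.84+0.00j]]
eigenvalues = [(-0.98+0.81j), (-0.98-0.81j), (1.79+0j)]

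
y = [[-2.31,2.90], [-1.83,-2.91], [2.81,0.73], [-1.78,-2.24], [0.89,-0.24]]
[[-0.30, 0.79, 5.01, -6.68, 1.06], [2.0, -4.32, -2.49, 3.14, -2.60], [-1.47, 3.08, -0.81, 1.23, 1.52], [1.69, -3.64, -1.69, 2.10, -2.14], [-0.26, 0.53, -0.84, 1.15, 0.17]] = y @ [[-0.41, 0.85, -0.61, 0.86, 0.37],  [-0.43, 0.95, 1.24, -1.62, 0.66]]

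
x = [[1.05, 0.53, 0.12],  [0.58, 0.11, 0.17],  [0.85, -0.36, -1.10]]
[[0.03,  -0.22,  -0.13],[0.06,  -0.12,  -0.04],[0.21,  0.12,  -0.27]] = x @[[0.14, -0.14, -0.11], [-0.22, -0.10, -0.07], [-0.01, -0.18, 0.18]]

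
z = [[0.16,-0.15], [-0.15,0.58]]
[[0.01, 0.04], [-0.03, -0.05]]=z@ [[0.01, 0.20], [-0.05, -0.04]]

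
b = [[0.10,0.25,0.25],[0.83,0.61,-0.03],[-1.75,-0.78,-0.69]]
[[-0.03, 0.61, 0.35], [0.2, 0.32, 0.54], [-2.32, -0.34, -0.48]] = b@[[1.75, -1.04, -0.42], [-2.00, 1.99, 1.46], [1.18, 0.88, 0.11]]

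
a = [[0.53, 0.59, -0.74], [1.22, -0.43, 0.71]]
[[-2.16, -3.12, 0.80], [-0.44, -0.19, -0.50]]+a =[[-1.63, -2.53, 0.06],[0.78, -0.62, 0.21]]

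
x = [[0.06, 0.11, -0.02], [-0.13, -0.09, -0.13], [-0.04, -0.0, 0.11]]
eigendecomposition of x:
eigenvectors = [[(-0.38-0.49j), (-0.38+0.49j), (-0.51+0j)], [(0.77+0j), 0.77-0.00j, -0.19+0.00j], [0.00-0.14j, 0.00+0.14j, 0.84+0.00j]]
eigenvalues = [(-0.03+0.11j), (-0.03-0.11j), (0.13+0j)]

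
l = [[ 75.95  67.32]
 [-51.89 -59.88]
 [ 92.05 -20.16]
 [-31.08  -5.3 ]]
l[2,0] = 92.05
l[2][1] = -20.16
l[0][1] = 67.32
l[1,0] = -51.89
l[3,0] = -31.08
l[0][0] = 75.95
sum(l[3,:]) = -36.379999999999995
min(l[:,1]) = -59.88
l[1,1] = -59.88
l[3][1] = -5.3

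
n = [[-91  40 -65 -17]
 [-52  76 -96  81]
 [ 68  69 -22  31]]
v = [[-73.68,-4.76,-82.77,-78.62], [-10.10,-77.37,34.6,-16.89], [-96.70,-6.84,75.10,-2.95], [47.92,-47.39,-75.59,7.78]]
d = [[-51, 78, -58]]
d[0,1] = 78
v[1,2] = 34.6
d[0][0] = -51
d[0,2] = -58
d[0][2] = -58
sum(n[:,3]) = 95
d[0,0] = -51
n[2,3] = 31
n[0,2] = -65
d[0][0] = -51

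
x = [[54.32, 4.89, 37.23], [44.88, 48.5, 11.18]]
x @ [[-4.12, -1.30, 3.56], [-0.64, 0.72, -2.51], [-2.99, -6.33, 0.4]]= [[-338.25, -302.76, 196.00], [-249.37, -94.19, 42.51]]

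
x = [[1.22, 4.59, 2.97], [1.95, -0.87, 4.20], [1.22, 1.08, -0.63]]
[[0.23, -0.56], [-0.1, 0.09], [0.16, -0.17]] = x@ [[0.06, -0.03],[0.06, -0.12],[-0.04, 0.01]]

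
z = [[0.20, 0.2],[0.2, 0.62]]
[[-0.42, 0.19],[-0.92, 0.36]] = z @[[-0.87, 0.58],[-1.21, 0.39]]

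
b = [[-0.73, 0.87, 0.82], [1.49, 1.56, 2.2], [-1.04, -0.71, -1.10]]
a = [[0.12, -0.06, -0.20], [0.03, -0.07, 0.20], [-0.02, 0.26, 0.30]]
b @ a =[[-0.08, 0.20, 0.57],[0.18, 0.37, 0.67],[-0.12, -0.17, -0.26]]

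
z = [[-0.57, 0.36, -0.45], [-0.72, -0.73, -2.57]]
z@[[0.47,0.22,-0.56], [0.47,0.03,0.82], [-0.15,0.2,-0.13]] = [[-0.03, -0.2, 0.67], [-0.3, -0.69, 0.14]]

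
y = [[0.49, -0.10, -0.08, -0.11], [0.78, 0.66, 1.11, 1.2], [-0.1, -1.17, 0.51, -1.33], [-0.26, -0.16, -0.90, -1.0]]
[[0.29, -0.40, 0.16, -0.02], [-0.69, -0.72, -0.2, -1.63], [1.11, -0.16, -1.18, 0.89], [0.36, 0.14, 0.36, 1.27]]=y @ [[0.35, -0.84, 0.3, -0.29], [-0.91, -0.31, 0.26, 0.09], [-0.19, -0.26, -0.87, -0.38], [-0.13, 0.36, 0.30, -0.87]]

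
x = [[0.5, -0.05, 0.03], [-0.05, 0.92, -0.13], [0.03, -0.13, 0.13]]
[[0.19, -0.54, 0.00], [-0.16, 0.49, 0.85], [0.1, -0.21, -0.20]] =x@[[0.34, -0.99, 0.13],[-0.07, 0.33, 0.82],[0.64, -1.08, -0.76]]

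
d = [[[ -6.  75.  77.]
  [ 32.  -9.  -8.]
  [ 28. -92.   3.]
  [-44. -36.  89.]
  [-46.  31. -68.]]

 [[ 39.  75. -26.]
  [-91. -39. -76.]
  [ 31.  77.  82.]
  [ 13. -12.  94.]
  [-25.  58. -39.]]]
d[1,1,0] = -91.0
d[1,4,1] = 58.0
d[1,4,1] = 58.0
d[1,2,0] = 31.0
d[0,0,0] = -6.0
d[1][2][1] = 77.0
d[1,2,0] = 31.0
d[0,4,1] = 31.0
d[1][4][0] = -25.0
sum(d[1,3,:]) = 95.0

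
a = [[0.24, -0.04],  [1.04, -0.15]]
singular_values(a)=[1.08, 0.01]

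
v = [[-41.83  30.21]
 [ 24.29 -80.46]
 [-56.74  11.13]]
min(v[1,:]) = -80.46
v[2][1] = 11.13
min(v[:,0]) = -56.74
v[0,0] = -41.83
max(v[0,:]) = 30.21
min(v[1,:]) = -80.46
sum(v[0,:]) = -11.619999999999997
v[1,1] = -80.46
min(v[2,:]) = -56.74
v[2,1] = 11.13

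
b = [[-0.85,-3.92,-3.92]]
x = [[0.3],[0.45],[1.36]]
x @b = [[-0.26, -1.18, -1.18], [-0.38, -1.76, -1.76], [-1.16, -5.33, -5.33]]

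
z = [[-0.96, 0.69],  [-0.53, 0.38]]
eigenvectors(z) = [[-0.88, -0.58], [-0.48, -0.81]]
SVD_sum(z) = [[-0.96, 0.69], [-0.53, 0.38]] + [[0.0, 0.00], [-0.0, -0.0]]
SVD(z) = [[-0.88, -0.48],[-0.48, 0.88]] @ diag([1.3501850079442246, 0.0006665753172375998]) @ [[0.81, -0.58], [-0.58, -0.81]]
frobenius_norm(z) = 1.35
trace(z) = -0.58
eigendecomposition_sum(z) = [[-0.96, 0.69], [-0.53, 0.38]] + [[0.0, -0.00], [0.00, -0.00]]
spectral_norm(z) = 1.35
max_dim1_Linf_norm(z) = 0.96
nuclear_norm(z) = 1.35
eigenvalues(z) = [-0.58, -0.0]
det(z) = 0.00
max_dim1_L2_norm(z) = 1.18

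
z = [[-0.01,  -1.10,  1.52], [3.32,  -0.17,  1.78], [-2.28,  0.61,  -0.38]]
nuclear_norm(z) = 6.92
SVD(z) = [[0.18, -0.97, -0.18], [0.84, 0.06, 0.54], [-0.51, -0.25, 0.82]] @ diag([4.462721617824978, 1.7386148908823313, 0.7186334413314021]) @ [[0.89, -0.15, 0.44],[0.45, 0.52, -0.73],[-0.12, 0.84, 0.53]]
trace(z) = -0.56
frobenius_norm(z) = 4.84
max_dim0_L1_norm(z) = 5.61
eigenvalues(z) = [(-0.67+2.59j), (-0.67-2.59j), (0.78+0j)]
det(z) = 5.58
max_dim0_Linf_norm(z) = 3.32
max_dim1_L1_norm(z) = 5.27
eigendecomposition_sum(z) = [[-0.01+1.38j, -0.53-0.08j, 0.78+0.28j], [1.67+0.46j, (-0.28+0.62j), 0.60-0.86j], [-1.13-0.27j, (0.17-0.42j), (-0.39+0.59j)]] + [[-0.01-1.38j,(-0.53+0.08j),0.78-0.28j], [(1.67-0.46j),(-0.28-0.62j),(0.6+0.86j)], [(-1.13+0.27j),(0.17+0.42j),-0.39-0.59j]] + [[0j, -0.03-0.00j, (-0.05-0j)], [-0.02-0.00j, 0.39+0.00j, 0.57+0.00j], [(-0.01-0j), (0.27+0j), 0.39+0.00j]]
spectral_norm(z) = 4.46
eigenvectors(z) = [[(0.15+0.53j), (0.15-0.53j), (-0.07+0j)], [(0.69+0j), (0.69-0j), 0.82+0.00j], [-0.47+0.02j, (-0.47-0.02j), (0.56+0j)]]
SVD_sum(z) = [[0.73, -0.12, 0.36], [3.32, -0.55, 1.66], [-2.01, 0.34, -1.0]] + [[-0.75, -0.87, 1.22], [0.05, 0.06, -0.08], [-0.19, -0.22, 0.31]] + [[0.02, -0.11, -0.07],[-0.05, 0.33, 0.20],[-0.07, 0.5, 0.31]]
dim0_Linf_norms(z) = [3.32, 1.1, 1.78]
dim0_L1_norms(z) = [5.61, 1.88, 3.68]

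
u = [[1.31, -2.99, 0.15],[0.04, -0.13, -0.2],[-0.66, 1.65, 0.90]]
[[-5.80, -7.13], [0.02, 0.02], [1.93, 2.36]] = u @[[-0.91, -1.11], [1.48, 1.82], [-1.24, -1.53]]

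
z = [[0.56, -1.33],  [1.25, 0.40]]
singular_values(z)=[1.47, 1.29]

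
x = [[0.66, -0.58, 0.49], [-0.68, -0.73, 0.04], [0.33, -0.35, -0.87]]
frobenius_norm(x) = 1.73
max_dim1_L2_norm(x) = 1.01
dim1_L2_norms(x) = [1.01, 1.0, 0.99]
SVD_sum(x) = [[0.72, -0.28, 0.56], [-0.21, 0.08, -0.16], [-0.12, 0.05, -0.09]] + [[-0.11,-0.10,0.09], [-0.55,-0.51,0.45], [0.28,0.26,-0.23]] + [[0.05, -0.2, -0.16], [0.08, -0.3, -0.25], [0.17, -0.66, -0.54]]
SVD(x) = [[-0.95, -0.18, 0.26], [0.28, -0.87, 0.4], [0.16, 0.45, 0.88]] @ diag([1.0073273781025993, 0.9988135030590218, 0.9924530918042969]) @ [[-0.76, 0.29, -0.59], [0.63, 0.58, -0.52], [0.19, -0.76, -0.62]]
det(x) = 1.00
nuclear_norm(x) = 3.00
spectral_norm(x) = 1.01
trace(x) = -0.94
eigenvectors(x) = [[-0.91+0.00j, (0.15+0.26j), (0.15-0.26j)], [(0.35+0j), (-0.06+0.66j), (-0.06-0.66j)], [-0.23+0.00j, (-0.68+0j), (-0.68-0j)]]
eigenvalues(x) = [(1.01+0j), (-0.97+0.22j), (-0.97-0.22j)]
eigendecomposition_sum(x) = [[0.83-0.00j, -0.32-0.00j, (0.21+0j)], [(-0.32+0j), (0.12+0j), (-0.08+0j)], [0.21-0.00j, -0.08-0.00j, (0.05+0j)]] + [[-0.08+0.02j, -0.13+0.14j, 0.14+0.15j], [-0.18-0.08j, (-0.43+0.09j), 0.06+0.46j], [(0.06-0.19j), -0.14-0.43j, (-0.46+0.1j)]] + [[-0.08-0.02j, (-0.13-0.14j), (0.14-0.15j)], [(-0.18+0.08j), -0.43-0.09j, (0.06-0.46j)], [(0.06+0.19j), -0.14+0.43j, (-0.46-0.1j)]]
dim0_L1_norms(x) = [1.67, 1.66, 1.4]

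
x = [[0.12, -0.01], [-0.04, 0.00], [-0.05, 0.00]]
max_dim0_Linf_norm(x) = 0.12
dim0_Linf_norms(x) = [0.12, 0.01]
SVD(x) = [[-0.88, -0.47], [0.29, -0.55], [0.37, -0.69]] @ diag([0.1363008833566186, 0.0046977863090436976]) @ [[-1.0, 0.06],[0.06, 1.00]]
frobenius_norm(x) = 0.14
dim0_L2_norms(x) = [0.14, 0.01]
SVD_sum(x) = [[0.12, -0.01], [-0.04, 0.0], [-0.05, 0.00]] + [[-0.00,-0.00], [-0.0,-0.00], [-0.0,-0.0]]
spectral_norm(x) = 0.14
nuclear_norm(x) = 0.14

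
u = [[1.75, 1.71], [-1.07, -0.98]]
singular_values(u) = [2.84, 0.04]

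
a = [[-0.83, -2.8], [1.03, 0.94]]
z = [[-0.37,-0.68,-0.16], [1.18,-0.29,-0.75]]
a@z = [[-3.0,1.38,2.23], [0.73,-0.97,-0.87]]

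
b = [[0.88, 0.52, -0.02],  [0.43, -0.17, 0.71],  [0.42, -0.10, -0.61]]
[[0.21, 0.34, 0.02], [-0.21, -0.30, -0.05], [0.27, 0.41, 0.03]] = b @ [[0.16, 0.26, 0.0],  [0.12, 0.19, 0.03],  [-0.36, -0.53, -0.06]]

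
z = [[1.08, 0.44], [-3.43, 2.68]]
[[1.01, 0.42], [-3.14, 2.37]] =z @ [[0.93,0.02], [0.02,0.91]]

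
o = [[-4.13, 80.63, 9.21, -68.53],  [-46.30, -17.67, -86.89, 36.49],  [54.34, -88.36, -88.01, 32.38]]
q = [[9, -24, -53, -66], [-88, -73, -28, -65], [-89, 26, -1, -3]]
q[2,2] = -1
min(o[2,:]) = -88.36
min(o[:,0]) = -46.3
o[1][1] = -17.67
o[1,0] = -46.3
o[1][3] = 36.49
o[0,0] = -4.13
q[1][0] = -88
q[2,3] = -3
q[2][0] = -89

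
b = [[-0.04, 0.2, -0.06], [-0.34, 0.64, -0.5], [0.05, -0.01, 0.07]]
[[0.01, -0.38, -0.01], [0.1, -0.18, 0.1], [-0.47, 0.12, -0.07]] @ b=[[0.13, -0.24, 0.19],  [0.06, -0.10, 0.09],  [-0.03, -0.02, -0.04]]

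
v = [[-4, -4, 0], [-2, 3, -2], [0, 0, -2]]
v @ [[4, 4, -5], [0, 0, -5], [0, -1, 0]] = [[-16, -16, 40], [-8, -6, -5], [0, 2, 0]]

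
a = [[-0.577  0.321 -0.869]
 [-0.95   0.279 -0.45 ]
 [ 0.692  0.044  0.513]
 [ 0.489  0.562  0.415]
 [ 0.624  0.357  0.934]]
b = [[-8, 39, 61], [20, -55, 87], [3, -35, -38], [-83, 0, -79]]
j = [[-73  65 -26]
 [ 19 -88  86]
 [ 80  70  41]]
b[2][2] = -38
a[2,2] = 0.513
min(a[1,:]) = -0.95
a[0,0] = -0.577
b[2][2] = -38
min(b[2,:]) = -38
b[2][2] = -38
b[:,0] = [-8, 20, 3, -83]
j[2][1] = 70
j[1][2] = 86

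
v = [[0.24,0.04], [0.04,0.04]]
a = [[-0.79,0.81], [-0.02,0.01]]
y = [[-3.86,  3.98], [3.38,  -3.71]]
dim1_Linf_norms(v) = [0.24, 0.04]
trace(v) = 0.28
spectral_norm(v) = 0.25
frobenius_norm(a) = 1.13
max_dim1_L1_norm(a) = 1.6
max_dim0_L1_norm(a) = 0.82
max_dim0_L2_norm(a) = 0.81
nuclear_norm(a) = 1.14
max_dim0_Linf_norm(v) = 0.24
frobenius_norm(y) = 7.48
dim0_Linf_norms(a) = [0.79, 0.81]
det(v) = 0.01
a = v @ y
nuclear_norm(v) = 0.28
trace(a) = -0.78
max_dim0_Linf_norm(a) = 0.81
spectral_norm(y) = 7.48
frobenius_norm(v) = 0.25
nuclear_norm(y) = 7.59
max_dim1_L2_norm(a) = 1.13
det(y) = 0.87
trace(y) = -7.57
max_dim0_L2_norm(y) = 5.44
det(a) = 0.01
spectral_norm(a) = 1.13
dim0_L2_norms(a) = [0.79, 0.81]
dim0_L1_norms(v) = [0.28, 0.08]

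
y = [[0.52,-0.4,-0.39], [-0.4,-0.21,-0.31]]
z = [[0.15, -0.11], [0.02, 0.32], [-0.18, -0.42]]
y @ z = [[0.14, -0.02], [-0.01, 0.11]]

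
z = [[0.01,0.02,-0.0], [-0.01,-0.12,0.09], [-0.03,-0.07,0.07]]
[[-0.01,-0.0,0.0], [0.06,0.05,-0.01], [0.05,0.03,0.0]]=z@[[-0.22, 0.18, -0.41], [-0.17, -0.17, 0.22], [0.45, 0.34, 0.11]]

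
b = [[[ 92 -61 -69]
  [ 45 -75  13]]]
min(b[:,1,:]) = -75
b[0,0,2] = -69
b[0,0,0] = 92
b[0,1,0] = 45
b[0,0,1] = -61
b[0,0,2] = -69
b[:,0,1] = [-61]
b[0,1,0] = 45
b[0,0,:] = [92, -61, -69]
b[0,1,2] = 13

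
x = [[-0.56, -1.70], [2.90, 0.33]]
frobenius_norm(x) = 3.42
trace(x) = -0.23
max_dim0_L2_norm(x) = 2.95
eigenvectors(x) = [[(0.12-0.6j), 0.12+0.60j], [(-0.79+0j), -0.79-0.00j]]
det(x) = 4.75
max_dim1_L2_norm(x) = 2.92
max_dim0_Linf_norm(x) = 2.9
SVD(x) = [[-0.34, 0.94], [0.94, 0.34]] @ diag([3.0498839147955072, 1.5558624959396736]) @ [[0.96, 0.29], [0.29, -0.96]]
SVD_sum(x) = [[-0.98, -0.3], [2.75, 0.83]] + [[0.42,-1.40], [0.15,-0.5]]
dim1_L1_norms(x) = [2.26, 3.23]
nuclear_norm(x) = 4.61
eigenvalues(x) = [(-0.12+2.18j), (-0.12-2.18j)]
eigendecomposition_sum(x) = [[(-0.28+1.08j), -0.85-0.04j], [(1.45+0.08j), 0.16+1.10j]] + [[(-0.28-1.08j), -0.85+0.04j],[1.45-0.08j, (0.16-1.1j)]]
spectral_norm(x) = 3.05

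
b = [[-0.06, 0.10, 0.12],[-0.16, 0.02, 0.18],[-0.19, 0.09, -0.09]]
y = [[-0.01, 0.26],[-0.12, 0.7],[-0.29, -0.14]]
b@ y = [[-0.05, 0.04], [-0.05, -0.05], [0.02, 0.03]]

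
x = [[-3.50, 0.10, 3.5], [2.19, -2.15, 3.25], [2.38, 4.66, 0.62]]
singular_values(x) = [5.78, 4.55, 4.25]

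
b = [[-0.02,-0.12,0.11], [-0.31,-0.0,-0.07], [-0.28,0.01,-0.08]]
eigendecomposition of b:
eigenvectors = [[0.27, -0.11, -0.08], [-0.74, -0.72, 0.67], [-0.62, -0.69, 0.74]]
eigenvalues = [0.06, -0.12, -0.04]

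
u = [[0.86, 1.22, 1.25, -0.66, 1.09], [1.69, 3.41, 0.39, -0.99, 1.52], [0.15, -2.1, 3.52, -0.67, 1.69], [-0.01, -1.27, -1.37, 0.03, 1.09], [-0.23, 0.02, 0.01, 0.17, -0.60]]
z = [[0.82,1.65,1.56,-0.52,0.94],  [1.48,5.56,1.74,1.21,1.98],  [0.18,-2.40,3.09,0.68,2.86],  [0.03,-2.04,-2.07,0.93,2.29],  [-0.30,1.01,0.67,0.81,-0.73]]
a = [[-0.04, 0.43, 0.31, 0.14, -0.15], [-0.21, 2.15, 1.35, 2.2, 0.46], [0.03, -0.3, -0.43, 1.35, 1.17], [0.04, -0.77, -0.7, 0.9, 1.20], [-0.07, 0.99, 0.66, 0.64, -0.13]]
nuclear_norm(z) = 16.92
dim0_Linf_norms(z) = [1.48, 5.56, 3.09, 1.21, 2.86]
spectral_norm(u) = 4.80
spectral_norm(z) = 7.13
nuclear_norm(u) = 11.47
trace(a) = 2.45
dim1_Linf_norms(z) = [1.65, 5.56, 3.09, 2.29, 1.01]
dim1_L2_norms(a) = [0.57, 3.4, 1.86, 1.83, 1.36]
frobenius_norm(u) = 6.97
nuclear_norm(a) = 6.39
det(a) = -0.00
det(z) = 2.30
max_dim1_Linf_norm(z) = 5.56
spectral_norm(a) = 3.73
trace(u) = 7.22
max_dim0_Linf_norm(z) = 5.56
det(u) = -0.00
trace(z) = 9.67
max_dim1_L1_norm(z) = 11.97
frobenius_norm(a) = 4.53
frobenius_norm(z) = 9.48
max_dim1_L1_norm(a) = 6.37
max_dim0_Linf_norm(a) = 2.2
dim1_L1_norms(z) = [5.49, 11.97, 9.21, 7.36, 3.52]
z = u + a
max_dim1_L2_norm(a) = 3.4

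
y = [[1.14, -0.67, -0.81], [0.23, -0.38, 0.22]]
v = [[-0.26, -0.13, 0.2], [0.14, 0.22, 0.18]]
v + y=[[0.88, -0.8, -0.61], [0.37, -0.16, 0.4]]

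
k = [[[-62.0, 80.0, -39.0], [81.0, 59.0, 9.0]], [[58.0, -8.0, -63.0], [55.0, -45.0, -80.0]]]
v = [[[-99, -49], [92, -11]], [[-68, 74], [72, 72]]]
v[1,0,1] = 74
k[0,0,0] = -62.0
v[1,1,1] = 72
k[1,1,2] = -80.0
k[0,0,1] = 80.0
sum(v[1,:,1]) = 146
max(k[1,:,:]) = 58.0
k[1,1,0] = 55.0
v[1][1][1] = 72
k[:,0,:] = [[-62.0, 80.0, -39.0], [58.0, -8.0, -63.0]]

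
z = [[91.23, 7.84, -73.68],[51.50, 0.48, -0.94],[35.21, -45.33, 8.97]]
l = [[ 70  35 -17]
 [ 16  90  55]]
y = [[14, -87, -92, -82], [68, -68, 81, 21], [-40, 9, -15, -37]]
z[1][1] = 0.48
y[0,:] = [14, -87, -92, -82]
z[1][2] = -0.94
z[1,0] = 51.5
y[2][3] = -37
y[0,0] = 14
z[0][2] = -73.68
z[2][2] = 8.97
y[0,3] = -82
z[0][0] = 91.23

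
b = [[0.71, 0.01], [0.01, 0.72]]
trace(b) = 1.43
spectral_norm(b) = 0.73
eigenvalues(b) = [0.7, 0.73]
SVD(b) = [[0.53, 0.85], [0.85, -0.53]] @ diag([0.7261803398874989, 0.7038196601125011]) @ [[0.53,0.85], [0.85,-0.53]]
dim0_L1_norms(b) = [0.72, 0.73]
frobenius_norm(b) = 1.01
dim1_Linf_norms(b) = [0.71, 0.72]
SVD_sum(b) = [[0.2, 0.32], [0.32, 0.53]] + [[0.51, -0.31], [-0.31, 0.19]]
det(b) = 0.51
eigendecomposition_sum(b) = [[0.51, -0.31], [-0.31, 0.19]] + [[0.2, 0.32], [0.32, 0.53]]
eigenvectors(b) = [[-0.85, -0.53], [0.53, -0.85]]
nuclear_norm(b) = 1.43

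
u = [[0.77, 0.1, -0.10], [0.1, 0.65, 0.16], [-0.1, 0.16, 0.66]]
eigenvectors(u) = [[-0.39, 0.91, 0.12], [0.66, 0.18, 0.73], [-0.64, -0.37, 0.67]]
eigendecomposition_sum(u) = [[0.07, -0.11, 0.11], [-0.11, 0.19, -0.18], [0.11, -0.18, 0.18]] + [[0.69, 0.14, -0.28], [0.14, 0.03, -0.06], [-0.28, -0.06, 0.11]] + [[0.01, 0.07, 0.07], [0.07, 0.43, 0.40], [0.07, 0.4, 0.37]]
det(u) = 0.29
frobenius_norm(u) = 1.24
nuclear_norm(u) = 2.08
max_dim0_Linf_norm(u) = 0.77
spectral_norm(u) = 0.83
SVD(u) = [[-0.91, 0.12, -0.39], [-0.18, 0.73, 0.66], [0.37, 0.67, -0.64]] @ diag([0.8300000000000001, 0.8148025289610231, 0.43519747103897705]) @ [[-0.91, -0.18, 0.37], [0.12, 0.73, 0.67], [-0.39, 0.66, -0.64]]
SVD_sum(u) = [[0.69, 0.14, -0.28],[0.14, 0.03, -0.06],[-0.28, -0.06, 0.11]] + [[0.01,0.07,0.07], [0.07,0.43,0.40], [0.07,0.4,0.37]] + [[0.07, -0.11, 0.11], [-0.11, 0.19, -0.18], [0.11, -0.18, 0.18]]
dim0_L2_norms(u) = [0.78, 0.68, 0.69]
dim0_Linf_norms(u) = [0.77, 0.65, 0.66]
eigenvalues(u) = [0.44, 0.83, 0.81]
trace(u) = 2.08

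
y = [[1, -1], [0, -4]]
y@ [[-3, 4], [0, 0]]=[[-3, 4], [0, 0]]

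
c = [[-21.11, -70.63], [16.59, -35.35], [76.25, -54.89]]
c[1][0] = 16.59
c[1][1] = -35.35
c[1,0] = 16.59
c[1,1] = -35.35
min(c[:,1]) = -70.63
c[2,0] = 76.25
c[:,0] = [-21.11, 16.59, 76.25]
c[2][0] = 76.25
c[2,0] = 76.25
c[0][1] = -70.63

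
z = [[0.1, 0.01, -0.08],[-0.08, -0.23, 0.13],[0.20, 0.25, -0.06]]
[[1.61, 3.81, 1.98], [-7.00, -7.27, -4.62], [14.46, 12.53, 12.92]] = z@[[37.94, 38.65, 45.02], [35.1, 19.96, 23.94], [31.64, 3.17, 34.51]]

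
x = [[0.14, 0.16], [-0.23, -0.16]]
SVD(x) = [[-0.60, 0.80],  [0.80, 0.60]] @ diag([0.34928545990516, 0.04122702389017279]) @ [[-0.77, -0.64],  [-0.64, 0.77]]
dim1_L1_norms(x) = [0.3, 0.39]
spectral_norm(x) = 0.35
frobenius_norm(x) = 0.35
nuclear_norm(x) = 0.39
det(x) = 0.01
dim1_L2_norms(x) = [0.21, 0.28]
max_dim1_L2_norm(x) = 0.28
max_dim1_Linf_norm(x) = 0.23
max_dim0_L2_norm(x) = 0.27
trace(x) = -0.02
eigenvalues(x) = [(-0.01+0.12j), (-0.01-0.12j)]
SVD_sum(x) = [[0.16,0.13],[-0.21,-0.18]] + [[-0.02, 0.03], [-0.02, 0.02]]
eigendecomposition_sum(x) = [[(0.07+0.07j), (0.08+0.01j)], [(-0.12-0.01j), (-0.08+0.05j)]] + [[0.07-0.07j, (0.08-0.01j)],[(-0.12+0.01j), (-0.08-0.05j)]]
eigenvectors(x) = [[-0.50-0.40j, -0.50+0.40j], [0.77+0.00j, 0.77-0.00j]]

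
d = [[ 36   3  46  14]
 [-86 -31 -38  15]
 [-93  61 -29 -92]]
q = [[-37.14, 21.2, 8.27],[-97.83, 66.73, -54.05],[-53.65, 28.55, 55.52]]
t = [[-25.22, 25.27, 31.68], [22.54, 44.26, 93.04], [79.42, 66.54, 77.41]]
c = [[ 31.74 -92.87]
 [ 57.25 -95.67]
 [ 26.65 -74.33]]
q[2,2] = 55.52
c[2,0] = 26.65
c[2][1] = -74.33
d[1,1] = -31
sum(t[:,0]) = 76.74000000000001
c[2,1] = -74.33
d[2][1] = 61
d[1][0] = -86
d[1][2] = -38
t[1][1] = 44.26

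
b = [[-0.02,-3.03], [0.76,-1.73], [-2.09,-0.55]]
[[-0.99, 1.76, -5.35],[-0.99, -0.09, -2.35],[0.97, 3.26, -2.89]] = b@[[-0.55, -1.41, 0.92], [0.33, -0.57, 1.76]]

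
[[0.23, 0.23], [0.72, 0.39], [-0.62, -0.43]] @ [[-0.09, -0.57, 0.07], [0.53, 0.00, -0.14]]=[[0.1, -0.13, -0.02], [0.14, -0.41, -0.00], [-0.17, 0.35, 0.02]]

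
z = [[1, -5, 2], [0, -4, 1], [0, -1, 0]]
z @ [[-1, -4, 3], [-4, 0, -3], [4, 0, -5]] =[[27, -4, 8], [20, 0, 7], [4, 0, 3]]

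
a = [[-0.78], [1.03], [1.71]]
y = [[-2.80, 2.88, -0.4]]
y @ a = [[4.47]]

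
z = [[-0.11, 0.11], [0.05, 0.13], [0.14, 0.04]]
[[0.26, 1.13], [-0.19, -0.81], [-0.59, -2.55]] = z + [[0.37, 1.02], [-0.24, -0.94], [-0.73, -2.59]]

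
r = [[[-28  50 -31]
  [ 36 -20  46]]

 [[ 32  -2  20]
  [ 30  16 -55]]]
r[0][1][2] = 46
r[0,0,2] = -31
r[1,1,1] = 16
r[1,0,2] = 20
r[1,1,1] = 16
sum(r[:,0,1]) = 48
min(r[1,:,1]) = -2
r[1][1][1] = 16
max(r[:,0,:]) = 50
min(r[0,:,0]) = -28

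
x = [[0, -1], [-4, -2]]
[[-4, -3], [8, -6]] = x @ [[-4, 0], [4, 3]]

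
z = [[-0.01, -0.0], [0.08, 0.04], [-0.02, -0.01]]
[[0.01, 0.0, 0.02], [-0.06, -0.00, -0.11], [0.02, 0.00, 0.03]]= z @ [[-0.93, -0.06, -1.61],[0.25, 0.02, 0.43]]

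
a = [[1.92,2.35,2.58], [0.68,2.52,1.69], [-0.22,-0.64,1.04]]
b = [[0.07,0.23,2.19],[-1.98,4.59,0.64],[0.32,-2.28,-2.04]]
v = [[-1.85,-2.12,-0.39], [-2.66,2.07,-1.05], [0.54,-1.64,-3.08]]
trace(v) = -2.86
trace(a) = 5.48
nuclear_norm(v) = 9.76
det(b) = 5.23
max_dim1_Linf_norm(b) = 4.59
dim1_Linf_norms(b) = [2.19, 4.59, 2.28]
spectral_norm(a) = 4.98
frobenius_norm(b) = 6.30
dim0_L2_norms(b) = [2.01, 5.13, 3.06]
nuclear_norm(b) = 8.68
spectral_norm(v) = 3.87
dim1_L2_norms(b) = [2.2, 5.04, 3.08]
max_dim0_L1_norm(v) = 5.83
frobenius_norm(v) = 5.74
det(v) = 32.29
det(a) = 4.88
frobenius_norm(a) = 5.20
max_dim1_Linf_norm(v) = 3.08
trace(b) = 2.62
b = a + v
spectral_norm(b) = 5.73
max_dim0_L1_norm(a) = 5.51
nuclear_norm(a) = 7.04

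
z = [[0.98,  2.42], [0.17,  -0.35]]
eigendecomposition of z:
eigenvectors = [[0.99, -0.84], [0.11, 0.55]]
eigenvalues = [1.24, -0.61]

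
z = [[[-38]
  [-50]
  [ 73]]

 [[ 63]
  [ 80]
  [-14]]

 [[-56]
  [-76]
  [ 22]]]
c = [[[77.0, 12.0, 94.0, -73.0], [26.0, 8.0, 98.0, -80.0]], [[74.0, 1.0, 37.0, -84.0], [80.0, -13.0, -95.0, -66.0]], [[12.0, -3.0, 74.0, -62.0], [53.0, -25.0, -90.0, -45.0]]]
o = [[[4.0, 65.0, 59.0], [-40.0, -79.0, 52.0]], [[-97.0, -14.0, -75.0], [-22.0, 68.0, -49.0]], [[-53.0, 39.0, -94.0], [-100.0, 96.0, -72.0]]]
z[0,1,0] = -50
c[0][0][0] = 77.0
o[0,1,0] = -40.0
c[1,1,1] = -13.0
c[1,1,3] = -66.0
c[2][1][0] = 53.0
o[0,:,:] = [[4.0, 65.0, 59.0], [-40.0, -79.0, 52.0]]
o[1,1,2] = -49.0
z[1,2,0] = -14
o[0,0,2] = 59.0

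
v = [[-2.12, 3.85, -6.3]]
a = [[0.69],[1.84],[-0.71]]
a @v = [[-1.46, 2.66, -4.35], [-3.9, 7.08, -11.59], [1.51, -2.73, 4.47]]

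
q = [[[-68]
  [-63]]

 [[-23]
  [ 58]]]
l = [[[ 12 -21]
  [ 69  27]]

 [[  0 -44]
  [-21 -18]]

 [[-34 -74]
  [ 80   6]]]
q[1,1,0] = 58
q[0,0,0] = -68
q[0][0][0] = -68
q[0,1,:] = [-63]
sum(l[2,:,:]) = -22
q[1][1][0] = 58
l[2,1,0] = 80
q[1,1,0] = 58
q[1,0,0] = -23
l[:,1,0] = [69, -21, 80]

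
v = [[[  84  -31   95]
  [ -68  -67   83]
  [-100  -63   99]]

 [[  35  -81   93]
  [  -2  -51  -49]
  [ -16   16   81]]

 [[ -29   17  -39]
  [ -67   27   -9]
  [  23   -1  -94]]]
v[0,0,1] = -31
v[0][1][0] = -68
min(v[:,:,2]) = -94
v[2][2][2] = -94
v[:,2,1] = [-63, 16, -1]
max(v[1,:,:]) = 93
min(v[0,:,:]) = -100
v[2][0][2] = -39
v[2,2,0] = 23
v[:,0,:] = [[84, -31, 95], [35, -81, 93], [-29, 17, -39]]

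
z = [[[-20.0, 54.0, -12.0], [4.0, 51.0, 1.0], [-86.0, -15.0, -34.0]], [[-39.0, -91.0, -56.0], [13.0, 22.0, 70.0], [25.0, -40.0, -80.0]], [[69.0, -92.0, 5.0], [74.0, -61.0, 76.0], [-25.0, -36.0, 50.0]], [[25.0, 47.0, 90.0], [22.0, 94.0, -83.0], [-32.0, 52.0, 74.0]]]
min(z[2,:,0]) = -25.0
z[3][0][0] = 25.0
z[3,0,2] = 90.0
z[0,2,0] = -86.0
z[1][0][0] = -39.0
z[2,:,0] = [69.0, 74.0, -25.0]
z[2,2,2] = 50.0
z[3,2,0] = -32.0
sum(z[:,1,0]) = 113.0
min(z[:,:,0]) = -86.0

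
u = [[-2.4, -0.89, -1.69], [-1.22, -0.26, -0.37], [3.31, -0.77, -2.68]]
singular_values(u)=[4.5, 3.09, 0.0]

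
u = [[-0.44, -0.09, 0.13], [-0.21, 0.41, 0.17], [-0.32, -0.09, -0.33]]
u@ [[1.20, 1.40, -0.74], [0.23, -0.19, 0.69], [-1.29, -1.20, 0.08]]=[[-0.72, -0.75, 0.27], [-0.38, -0.58, 0.45], [0.02, -0.03, 0.15]]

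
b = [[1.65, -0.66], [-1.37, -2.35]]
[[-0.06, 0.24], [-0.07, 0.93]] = b@[[-0.02,-0.01], [0.04,-0.39]]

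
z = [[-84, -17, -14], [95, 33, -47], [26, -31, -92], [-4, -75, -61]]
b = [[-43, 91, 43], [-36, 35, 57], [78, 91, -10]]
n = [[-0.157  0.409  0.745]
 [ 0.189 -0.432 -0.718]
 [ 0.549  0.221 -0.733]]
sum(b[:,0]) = -1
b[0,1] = 91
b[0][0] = -43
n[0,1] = 0.409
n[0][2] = 0.745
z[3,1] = -75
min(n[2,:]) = -0.733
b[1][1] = 35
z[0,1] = -17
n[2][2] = -0.733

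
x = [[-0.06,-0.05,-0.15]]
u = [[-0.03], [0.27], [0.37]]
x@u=[[-0.07]]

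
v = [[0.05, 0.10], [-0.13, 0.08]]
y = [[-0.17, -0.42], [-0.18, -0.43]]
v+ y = [[-0.12, -0.32], [-0.31, -0.35]]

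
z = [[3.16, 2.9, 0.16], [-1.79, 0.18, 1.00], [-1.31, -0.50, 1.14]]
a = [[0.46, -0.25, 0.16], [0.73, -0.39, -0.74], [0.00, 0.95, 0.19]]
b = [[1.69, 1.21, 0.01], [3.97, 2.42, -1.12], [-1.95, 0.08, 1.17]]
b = a @ z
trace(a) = 0.26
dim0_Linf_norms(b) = [3.97, 2.42, 1.17]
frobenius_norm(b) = 5.69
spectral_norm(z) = 4.69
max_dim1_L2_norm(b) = 4.78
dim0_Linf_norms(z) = [3.16, 2.9, 1.14]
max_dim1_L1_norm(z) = 6.22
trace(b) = 5.28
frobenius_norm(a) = 1.57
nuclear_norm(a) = 2.50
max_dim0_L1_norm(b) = 7.61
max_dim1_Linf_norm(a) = 0.95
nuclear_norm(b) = 7.14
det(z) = 4.53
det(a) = 0.43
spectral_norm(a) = 1.31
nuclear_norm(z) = 7.11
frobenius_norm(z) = 5.09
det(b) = 2.01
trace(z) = 4.48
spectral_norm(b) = 5.52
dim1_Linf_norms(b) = [1.69, 3.97, 1.95]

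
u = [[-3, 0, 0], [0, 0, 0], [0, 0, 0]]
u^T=[[-3, 0, 0], [0, 0, 0], [0, 0, 0]]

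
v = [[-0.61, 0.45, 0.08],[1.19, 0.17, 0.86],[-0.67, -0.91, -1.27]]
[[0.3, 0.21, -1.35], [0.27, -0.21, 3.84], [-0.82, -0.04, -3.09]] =v@[[-0.03,-0.16,1.84], [0.59,0.27,-0.89], [0.24,-0.08,2.10]]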